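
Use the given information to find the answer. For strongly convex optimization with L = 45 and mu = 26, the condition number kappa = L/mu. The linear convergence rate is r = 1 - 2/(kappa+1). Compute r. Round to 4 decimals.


Step 1: Compute the condition number.
kappa = L/mu = 45/26 = 1.7308
Step 2: Compute the convergence rate.
r = 1 - 2/(kappa + 1) = 1 - 2*mu/(L + mu) = (L - mu)/(L + mu) = 19/71 = 0.2676


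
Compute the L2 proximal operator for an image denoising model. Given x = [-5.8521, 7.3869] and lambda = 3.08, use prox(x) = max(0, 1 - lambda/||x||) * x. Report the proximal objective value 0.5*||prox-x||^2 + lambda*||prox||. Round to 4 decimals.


Step 1: Compute ||x||.
||x|| = 9.4241
Step 2: Compute scaling factor.
scale = max(0, 1 - 3.08/9.4241) = 0.6732
Step 3: prox(x) = [-3.9395, 4.9727]
||prox(x)|| = 6.3441
Step 4: Proximal objective.
0.5*||prox-x||^2 = 4.7432
lambda*||prox|| = 19.5398
Total = 24.283


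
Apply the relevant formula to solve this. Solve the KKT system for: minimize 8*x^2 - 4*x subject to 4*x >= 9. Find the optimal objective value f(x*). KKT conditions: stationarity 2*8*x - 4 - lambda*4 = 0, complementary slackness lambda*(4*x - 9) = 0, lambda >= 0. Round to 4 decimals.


Step 1: Try lambda = 0 (constraint inactive).
x_unc = 4/(2*8) = 0.25
Check: 4*0.25 = 1.0 < 9 -- violated!
Step 2: Constraint must be active: 4*x = 9
x* = 9/4 = 2.25
lambda = (2*8*2.25 - 4)/4 = 8.0
Step 3: Compute optimal value.
f(x*) = 8*2.25^2 - 4*2.25 = 31.5


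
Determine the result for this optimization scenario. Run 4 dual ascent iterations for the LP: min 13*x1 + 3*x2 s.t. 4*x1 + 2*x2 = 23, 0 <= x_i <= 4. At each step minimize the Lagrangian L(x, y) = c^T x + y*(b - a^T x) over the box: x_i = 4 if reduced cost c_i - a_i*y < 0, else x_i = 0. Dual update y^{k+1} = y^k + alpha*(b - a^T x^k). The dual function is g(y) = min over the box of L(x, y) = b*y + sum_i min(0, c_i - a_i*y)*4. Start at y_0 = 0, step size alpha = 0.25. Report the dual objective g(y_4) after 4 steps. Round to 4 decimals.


Dual ascent for LP: min 13*x1 + 3*x2, 4*x1 + 2*x2 = 23, 0 <= x_i <= 4
Step 1: y^k = 0.0, reduced costs: (13.0, 3.0)
  x^k = (0.0, 0.0), subgradient = b - a^T x = 23.0
  y^{k+1} = 0.0 + 0.25*23.0 = 5.75
Step 2: y^k = 5.75, reduced costs: (-10.0, -8.5)
  x^k = (4.0, 4.0), subgradient = b - a^T x = -1.0
  y^{k+1} = 5.75 + 0.25*-1.0 = 5.5
Step 3: y^k = 5.5, reduced costs: (-9.0, -8.0)
  x^k = (4.0, 4.0), subgradient = b - a^T x = -1.0
  y^{k+1} = 5.5 + 0.25*-1.0 = 5.25
Step 4: y^k = 5.25, reduced costs: (-8.0, -7.5)
  x^k = (4.0, 4.0), subgradient = b - a^T x = -1.0
  y^{k+1} = 5.25 + 0.25*-1.0 = 5.0
Dual objective at y_4 = 5.0: reduced costs (-7.0, -7.0), box minimizer x = (4.0, 4.0)
g(y_4) = b*y + (c1 - a1*y)*x1 + (c2 - a2*y)*x2 = 23*5.0 + (-7.0)*4.0 + (-7.0)*4.0 = 115.0 - 28.0 - 28.0 = 59.0


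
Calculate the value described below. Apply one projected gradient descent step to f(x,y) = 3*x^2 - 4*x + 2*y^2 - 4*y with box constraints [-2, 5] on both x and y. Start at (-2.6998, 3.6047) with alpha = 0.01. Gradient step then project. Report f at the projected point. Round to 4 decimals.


Step 1: Compute gradient at (-2.6998, 3.6047).
grad_x = 2*3*-2.6998 - 4 = -20.1988
grad_y = 2*2*3.6047 - 4 = 10.4188
Step 2: Gradient step.
x_raw = -2.6998 - 0.01*-20.1988 = -2.4978
y_raw = 3.6047 - 0.01*10.4188 = 3.5005
Step 3: Project onto [-2, 5].
x_proj = clip(-2.4978) = -2.0
y_proj = clip(3.5005) = 3.5005
Step 4: Evaluate f.
f(-2.0, 3.5005) = 30.5051


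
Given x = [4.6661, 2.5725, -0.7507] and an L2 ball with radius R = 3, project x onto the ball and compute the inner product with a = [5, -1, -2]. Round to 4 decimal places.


Step 1: Compute ||x|| (intermediates to 6 decimals).
||x|| = sqrt(4.6661^2 + 2.5725^2 + (-0.7507)^2) = 5.380873
Step 2: Project.
Since ||x|| > R, scale = R/||x|| = 3/5.380873 = 0.55753, proj(x) = scale * x
proj(x) = [2.601491, 1.434246, -0.418538]
Step 3: Dot product.
a^T * proj(x) = 5*2.601491 - 1*1.434246 - 2*(-0.418538) = 12.4103


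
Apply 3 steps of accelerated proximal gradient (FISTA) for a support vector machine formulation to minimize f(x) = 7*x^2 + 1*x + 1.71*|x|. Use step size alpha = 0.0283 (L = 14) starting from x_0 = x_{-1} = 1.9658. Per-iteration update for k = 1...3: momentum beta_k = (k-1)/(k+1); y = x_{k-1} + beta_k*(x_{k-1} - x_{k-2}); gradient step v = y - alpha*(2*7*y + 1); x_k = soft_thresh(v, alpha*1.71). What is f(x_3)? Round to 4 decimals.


FISTA on f(x) = 7*x^2 + 1*x + 1.71*|x|
L = 14, alpha = 0.0283
Iteration 1: beta = 0.0, y = 1.9658 + 0.0*(1.9658 - 1.9658) = 1.9658
  grad(y) = 28.5212, v = y - alpha*grad = 1.1587
  prox(v) = soft_thresh(1.1587, 0.0484) = 1.1103
Iteration 2: beta = 0.3333, y = 1.1103 + 0.3333*(1.1103 - 1.9658) = 0.8251
  grad(y) = 12.5511, v = y - alpha*grad = 0.4699
  prox(v) = soft_thresh(0.4699, 0.0484) = 0.4215
Iteration 3: beta = 0.5, y = 0.4215 + 0.5*(0.4215 - 1.1103) = 0.0771
  grad(y) = 2.0794, v = y - alpha*grad = 0.0183
  prox(v) = soft_thresh(0.0183, 0.0484) = 0.0
f(x_3) = 7*0.0^2 + 1*0.0 + 1.71*|0.0| = 0.0


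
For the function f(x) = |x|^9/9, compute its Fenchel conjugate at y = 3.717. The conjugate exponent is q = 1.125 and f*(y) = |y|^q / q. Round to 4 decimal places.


The conjugate exponent q satisfies 1/p + 1/q = 1.
p = 9, so q = 9/(9 - 1) = 1.125
|y|^q = 3.717^1.125 = 4.3799
f*(3.717) = 4.3799 / 1.125 = 3.8933


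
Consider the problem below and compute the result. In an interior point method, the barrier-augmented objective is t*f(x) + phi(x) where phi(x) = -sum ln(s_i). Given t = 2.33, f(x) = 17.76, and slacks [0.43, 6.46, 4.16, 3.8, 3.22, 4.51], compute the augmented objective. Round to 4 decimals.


Step 1: Compute log-barrier.
ln values: [-0.844, 1.8656, 1.4255, 1.335, 1.1694, 1.5063]
phi = -(-0.844 + 1.8656 + 1.4255 + 1.335 + 1.1694 + 1.5063) = -6.4579
Step 2: Compute augmented objective.
t*f(x) = 2.33*17.76 = 41.3808
Total = 41.3808 - 6.4579 = 34.9229


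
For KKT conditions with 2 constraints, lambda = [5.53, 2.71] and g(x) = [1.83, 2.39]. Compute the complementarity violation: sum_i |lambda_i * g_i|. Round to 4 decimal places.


KKT complementary slackness check:
lambda_1 * g_1 = 5.53 * 1.83 = 10.1199
lambda_2 * g_2 = 2.71 * 2.39 = 6.4769
Total violation = 10.1199 + 6.4769 = 16.5968


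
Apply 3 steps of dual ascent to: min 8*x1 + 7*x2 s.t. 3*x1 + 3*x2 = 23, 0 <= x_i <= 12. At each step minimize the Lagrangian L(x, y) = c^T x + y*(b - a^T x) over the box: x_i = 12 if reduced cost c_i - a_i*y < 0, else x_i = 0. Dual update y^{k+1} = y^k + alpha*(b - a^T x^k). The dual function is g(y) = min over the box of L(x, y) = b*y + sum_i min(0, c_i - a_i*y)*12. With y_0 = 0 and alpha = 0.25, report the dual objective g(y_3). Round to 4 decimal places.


Dual ascent for LP: min 8*x1 + 7*x2, 3*x1 + 3*x2 = 23, 0 <= x_i <= 12
Step 1: y^k = 0.0, reduced costs: (8.0, 7.0)
  x^k = (0.0, 0.0), subgradient = b - a^T x = 23.0
  y^{k+1} = 0.0 + 0.25*23.0 = 5.75
Step 2: y^k = 5.75, reduced costs: (-9.25, -10.25)
  x^k = (12.0, 12.0), subgradient = b - a^T x = -49.0
  y^{k+1} = 5.75 + 0.25*-49.0 = -6.5
Step 3: y^k = -6.5, reduced costs: (27.5, 26.5)
  x^k = (0.0, 0.0), subgradient = b - a^T x = 23.0
  y^{k+1} = -6.5 + 0.25*23.0 = -0.75
Dual objective at y_3 = -0.75: reduced costs (10.25, 9.25), box minimizer x = (0.0, 0.0)
g(y_3) = b*y + (c1 - a1*y)*x1 + (c2 - a2*y)*x2 = 23*(-0.75) + 10.25*0.0 + 9.25*0.0 = -17.25 + 0.0 + 0.0 = -17.25


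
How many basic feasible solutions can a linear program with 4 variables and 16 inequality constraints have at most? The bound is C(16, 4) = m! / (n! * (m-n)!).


Each vertex corresponds to some choice of n active constraints out of m, so the number of vertices is at most C(m, n) = m! / (n!(m-n)!).
m = 16, n = 4
Numerator: 16 * 15 * 14 * 13
Denominator: 4! = 24
C(16, 4) = 1820


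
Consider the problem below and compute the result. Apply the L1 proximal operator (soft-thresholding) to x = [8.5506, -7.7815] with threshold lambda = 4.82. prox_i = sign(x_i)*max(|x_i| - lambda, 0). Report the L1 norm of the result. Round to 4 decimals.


Soft-thresholding with lambda = 4.82:
prox(8.5506) = sign(8.5506)*max(|8.5506| - 4.82, 0) = 3.7306
prox(-7.7815) = sign(-7.7815)*max(|-7.7815| - 4.82, 0) = -2.9615
prox(x) = [3.7306, -2.9615]
||prox(x)||_1 = 3.7306 + 2.9615 = 6.6921


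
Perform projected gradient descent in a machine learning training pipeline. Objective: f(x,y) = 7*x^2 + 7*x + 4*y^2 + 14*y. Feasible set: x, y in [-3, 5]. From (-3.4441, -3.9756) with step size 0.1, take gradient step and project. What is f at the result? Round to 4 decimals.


Step 1: Compute gradient at (-3.4441, -3.9756).
grad_x = 2*7*-3.4441 + 7 = -41.2174
grad_y = 2*4*-3.9756 + 14 = -17.8048
Step 2: Gradient step.
x_raw = -3.4441 - 0.1*-41.2174 = 0.6776
y_raw = -3.9756 - 0.1*-17.8048 = -2.1951
Step 3: Project onto [-3, 5].
x_proj = clip(0.6776) = 0.6776
y_proj = clip(-2.1951) = -2.1951
Step 4: Evaluate f.
f(0.6776, -2.1951) = -3.4996


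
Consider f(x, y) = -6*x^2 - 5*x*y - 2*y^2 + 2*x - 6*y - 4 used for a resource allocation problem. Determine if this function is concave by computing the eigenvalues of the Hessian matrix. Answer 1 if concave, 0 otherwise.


The Hessian of f(x,y) = -6*x^2 - 5*x*y - 2*y^2 + 2*x - 6*y - 4 is:
H = [[-12, -5], [-5, -4]]
Trace = -12 - 4 = -16
Determinant = -12*-4 - (-5)^2 = 23
Discriminant = (-16)^2 - 4*23 = 164.0
Eigenvalues: lambda_1 = -14.4031, lambda_2 = -1.5969
The function is concave.

1


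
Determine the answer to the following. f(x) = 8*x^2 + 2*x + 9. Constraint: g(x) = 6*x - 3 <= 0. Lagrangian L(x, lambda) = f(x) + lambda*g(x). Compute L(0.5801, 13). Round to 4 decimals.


Step 1: Evaluate f(x).
f(0.5801) = 8*0.5801^2 + 2*0.5801 + 9 = 12.8523
Step 2: Evaluate g(x).
g(0.5801) = 6*0.5801 - 3 = 0.4806
Step 3: Compute Lagrangian.
L = 12.8523 + 13*0.4806 = 19.1001


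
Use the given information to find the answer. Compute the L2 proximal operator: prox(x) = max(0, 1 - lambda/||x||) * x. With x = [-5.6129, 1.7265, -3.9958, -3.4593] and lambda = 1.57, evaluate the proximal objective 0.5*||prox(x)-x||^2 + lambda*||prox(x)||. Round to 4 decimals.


Step 1: Compute ||x||.
||x|| = 7.9005
Step 2: Compute scaling factor.
scale = max(0, 1 - 1.57/7.9005) = 0.8013
Step 3: prox(x) = [-4.4975, 1.3834, -3.2018, -2.7719]
||prox(x)|| = 6.3305
Step 4: Proximal objective.
0.5*||prox-x||^2 = 1.2325
lambda*||prox|| = 9.9389
Total = 11.1714


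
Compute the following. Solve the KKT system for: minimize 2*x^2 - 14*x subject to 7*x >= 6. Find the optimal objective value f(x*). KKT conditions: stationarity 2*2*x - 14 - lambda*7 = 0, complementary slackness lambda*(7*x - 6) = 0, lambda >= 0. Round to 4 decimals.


Step 1: Try lambda = 0 (constraint inactive).
Stationarity: 2*2*x - 14 = 0
x* = 14/(2*2) = 3.5
Check constraint: 7*3.5 = 24.5 >= 6 -- satisfied.
Step 2: Compute optimal value.
f(x*) = 2*3.5^2 - 14*3.5 = -24.5


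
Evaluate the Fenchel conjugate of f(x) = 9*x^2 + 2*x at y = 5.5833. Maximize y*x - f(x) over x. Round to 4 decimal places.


f*(y) = sup_x {y*x - a*x^2 - b*x} = sup_x {(y-b)*x - a*x^2}
FOC: (y - b) - 2a*x = 0 => x* = (y - b)/(2a)
x* = (5.5833 - 2)/(2*9) = 0.1991
f*(5.5833) = (y-b)^2/(4a) = (5.5833 - 2)^2/(4*9)
= 12.84/36 = 0.3567


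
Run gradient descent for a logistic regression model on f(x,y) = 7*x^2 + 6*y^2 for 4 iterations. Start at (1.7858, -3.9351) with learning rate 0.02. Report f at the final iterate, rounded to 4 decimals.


Gradient descent on f(x,y) = 7*x^2 + 6*y^2.
Starting point: (1.7858, -3.9351), alpha = 0.02
Step 1: grad_x = 2*7*1.7858 = 25.0012, grad_y = 2*6*-3.9351 = -47.2212
  x_1 = 1.7858 - 0.02*25.0012 = 1.2858
  y_1 = -3.9351 - 0.02*-47.2212 = -2.9907
Step 2: grad_x = 2*7*1.2858 = 18.0009, grad_y = 2*6*-2.9907 = -35.8881
  x_2 = 1.2858 - 0.02*18.0009 = 0.9258
  y_2 = -2.9907 - 0.02*-35.8881 = -2.2729
Step 3: grad_x = 2*7*0.9258 = 12.9606, grad_y = 2*6*-2.2729 = -27.275
  x_3 = 0.9258 - 0.02*12.9606 = 0.6665
  y_3 = -2.2729 - 0.02*-27.275 = -1.7274
Step 4: grad_x = 2*7*0.6665 = 9.3316, grad_y = 2*6*-1.7274 = -20.729
  x_4 = 0.6665 - 0.02*9.3316 = 0.4799
  y_4 = -1.7274 - 0.02*-20.729 = -1.3128
f(0.4799, -1.3128) = 7*0.4799^2 + 6*(-1.3128)^2 = 11.9534


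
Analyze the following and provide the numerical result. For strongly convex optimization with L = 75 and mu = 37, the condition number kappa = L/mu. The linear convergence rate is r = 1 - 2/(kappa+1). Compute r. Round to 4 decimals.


Step 1: Compute the condition number.
kappa = L/mu = 75/37 = 2.027
Step 2: Compute the convergence rate.
r = 1 - 2/(kappa + 1) = 1 - 2*mu/(L + mu) = (L - mu)/(L + mu) = 38/112 = 0.3393


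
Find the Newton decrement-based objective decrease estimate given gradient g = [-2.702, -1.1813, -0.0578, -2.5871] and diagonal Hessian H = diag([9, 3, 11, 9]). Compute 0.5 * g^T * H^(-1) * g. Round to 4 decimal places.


Step 1: H is diagonal, so H^(-1) * g = [-0.3002, -0.3938, -0.0053, -0.2875].
Step 2: g^T H^(-1) g = sum_i g_i^2 / H_ii
  = (-2.702)^2/9 + (-1.1813)^2/3 + (-0.0578)^2/11 + (-2.5871)^2/9
  = 0.8112 + 0.4652 + 0.0003 + 0.7437 = 2.0203
Step 3: Objective decrease = 0.5 * g^T H^(-1) g = 1.0102


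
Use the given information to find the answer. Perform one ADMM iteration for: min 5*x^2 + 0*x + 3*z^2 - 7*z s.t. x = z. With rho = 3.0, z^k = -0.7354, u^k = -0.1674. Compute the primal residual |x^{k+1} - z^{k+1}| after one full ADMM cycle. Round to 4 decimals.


ADMM iteration with rho = 3.0, z^k = -0.7354, u^k = -0.1674
Step 1: x-update.
Minimize 5*x^2 + 0*x + (3.0/2)*(x + 0.7354 - 0.1674)^2
FOC: (2*5 + 3.0)*x = 0 + 3.0*(-0.7354 + 0.1674)
x^{k+1} = -0.1311
Step 2: z-update.
Minimize 3*z^2 - 7*z + (3.0/2)*(-0.1311 - z - 0.1674)^2
FOC: (2*3 + 3.0)*z = 7 + 3.0*(-0.1311 - 0.1674)
z^{k+1} = 0.6783
Step 3: u-update.
u^{k+1} = -0.1674 - 0.1311 - 0.6783 = -0.9768
Step 4: Primal residual = |-0.1311 - 0.6783| = 0.8094


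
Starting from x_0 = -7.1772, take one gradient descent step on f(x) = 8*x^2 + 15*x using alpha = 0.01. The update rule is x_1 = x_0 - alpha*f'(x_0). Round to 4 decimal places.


We compute the gradient at x_0 and apply the update.
f'(x) = 16*x + 15
f'(-7.1772) = 16*-7.1772 + 15 = -99.8352
x_1 = -7.1772 - 0.01*-99.8352 = -6.1788


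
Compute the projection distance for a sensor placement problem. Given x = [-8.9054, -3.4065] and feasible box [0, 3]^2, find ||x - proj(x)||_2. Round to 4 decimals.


Project each component onto [0, 3].
clip(-8.9054) = 0.0, clip(-3.4065) = 0.0
Projection = [0.0, 0.0]
Squared diffs: [79.3061, 11.6042]
Distance = sqrt(90.9103) = 9.5347


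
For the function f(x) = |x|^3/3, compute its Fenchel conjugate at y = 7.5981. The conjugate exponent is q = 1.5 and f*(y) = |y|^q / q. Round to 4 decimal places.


The conjugate exponent q satisfies 1/p + 1/q = 1.
p = 3, so q = 3/(3 - 1) = 1.5
|y|^q = 7.5981^1.5 = 20.9439
f*(7.5981) = 20.9439 / 1.5 = 13.9626


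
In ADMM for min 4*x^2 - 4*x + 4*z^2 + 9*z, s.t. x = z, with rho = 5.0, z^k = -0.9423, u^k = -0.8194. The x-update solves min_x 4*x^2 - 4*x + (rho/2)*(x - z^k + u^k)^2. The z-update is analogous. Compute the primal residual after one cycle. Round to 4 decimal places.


ADMM iteration with rho = 5.0, z^k = -0.9423, u^k = -0.8194
Step 1: x-update.
Minimize 4*x^2 - 4*x + (5.0/2)*(x + 0.9423 - 0.8194)^2
FOC: (2*4 + 5.0)*x = 4 + 5.0*(-0.9423 + 0.8194)
x^{k+1} = 0.2604
Step 2: z-update.
Minimize 4*z^2 + 9*z + (5.0/2)*(0.2604 - z - 0.8194)^2
FOC: (2*4 + 5.0)*z = -9 + 5.0*(0.2604 - 0.8194)
z^{k+1} = -0.9073
Step 3: u-update.
u^{k+1} = -0.8194 + 0.2604 + 0.9073 = 0.3483
Step 4: Primal residual = |0.2604 + 0.9073| = 1.1677


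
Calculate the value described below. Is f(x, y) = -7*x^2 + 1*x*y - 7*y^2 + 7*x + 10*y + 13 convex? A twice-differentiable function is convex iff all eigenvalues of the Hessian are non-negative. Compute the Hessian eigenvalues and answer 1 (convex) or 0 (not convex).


The Hessian of f(x,y) = -7*x^2 + 1*x*y - 7*y^2 + 7*x + 10*y + 13 is:
H = [[-14, 1], [1, -14]]
Trace = -14 - 14 = -28
Determinant = -14*-14 - (1)^2 = 195
Discriminant = (-28)^2 - 4*195 = 4.0
Eigenvalues: lambda_1 = -15.0, lambda_2 = -13.0
The function is not convex.

0


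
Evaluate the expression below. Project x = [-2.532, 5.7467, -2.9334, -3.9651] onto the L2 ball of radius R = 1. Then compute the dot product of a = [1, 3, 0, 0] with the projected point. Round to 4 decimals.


Step 1: Compute ||x|| (intermediates to 6 decimals).
||x|| = sqrt((-2.532)^2 + 5.7467^2 + (-2.9334)^2 + (-3.9651)^2) = 7.985139
Step 2: Project.
Since ||x|| > R, scale = R/||x|| = 1/7.985139 = 0.125233, proj(x) = scale * x
proj(x) = [-0.31709, 0.719676, -0.367358, -0.496561]
Step 3: Dot product.
a^T * proj(x) = 1*(-0.31709) + 3*0.719676 + 0*(-0.367358) + 0*(-0.496561) = 1.8419


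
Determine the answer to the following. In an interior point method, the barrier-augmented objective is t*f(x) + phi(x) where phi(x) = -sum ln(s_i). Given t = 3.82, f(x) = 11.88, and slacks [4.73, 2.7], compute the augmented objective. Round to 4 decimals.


Step 1: Compute log-barrier.
ln values: [1.5539, 0.9933]
phi = -(1.5539 + 0.9933) = -2.5472
Step 2: Compute augmented objective.
t*f(x) = 3.82*11.88 = 45.3816
Total = 45.3816 - 2.5472 = 42.8344


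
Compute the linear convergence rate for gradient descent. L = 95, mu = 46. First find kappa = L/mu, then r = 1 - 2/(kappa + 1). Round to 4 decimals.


Step 1: Compute the condition number.
kappa = L/mu = 95/46 = 2.0652
Step 2: Compute the convergence rate.
r = 1 - 2/(kappa + 1) = 1 - 2*mu/(L + mu) = (L - mu)/(L + mu) = 49/141 = 0.3475


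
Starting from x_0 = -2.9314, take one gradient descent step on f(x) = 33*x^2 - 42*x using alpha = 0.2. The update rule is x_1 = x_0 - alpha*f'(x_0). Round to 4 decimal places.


We compute the gradient at x_0 and apply the update.
f'(x) = 66*x - 42
f'(-2.9314) = 66*-2.9314 - 42 = -235.4724
x_1 = -2.9314 - 0.2*-235.4724 = 44.1631


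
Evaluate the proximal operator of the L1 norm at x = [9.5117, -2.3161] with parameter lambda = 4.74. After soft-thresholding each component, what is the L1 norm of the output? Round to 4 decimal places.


Soft-thresholding with lambda = 4.74:
prox(9.5117) = sign(9.5117)*max(|9.5117| - 4.74, 0) = 4.7717
prox(-2.3161) = sign(-2.3161)*max(|-2.3161| - 4.74, 0) = 0.0
prox(x) = [4.7717, 0.0]
||prox(x)||_1 = 4.7717 + 0.0 = 4.7717


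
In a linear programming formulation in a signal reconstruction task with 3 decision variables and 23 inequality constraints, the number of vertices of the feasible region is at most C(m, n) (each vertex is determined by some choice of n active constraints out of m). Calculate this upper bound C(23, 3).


Each vertex corresponds to some choice of n active constraints out of m, so the number of vertices is at most C(m, n) = m! / (n!(m-n)!).
m = 23, n = 3
Numerator: 23 * 22 * 21
Denominator: 3! = 6
C(23, 3) = 1771


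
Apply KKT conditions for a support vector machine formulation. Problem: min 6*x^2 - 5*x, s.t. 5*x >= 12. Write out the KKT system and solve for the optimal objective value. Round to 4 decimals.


Step 1: Try lambda = 0 (constraint inactive).
x_unc = 5/(2*6) = 0.4167
Check: 5*0.4167 = 2.0835 < 12 -- violated!
Step 2: Constraint must be active: 5*x = 12
x* = 12/5 = 2.4
lambda = (2*6*2.4 - 5)/5 = 4.76
Step 3: Compute optimal value.
f(x*) = 6*2.4^2 - 5*2.4 = 22.56


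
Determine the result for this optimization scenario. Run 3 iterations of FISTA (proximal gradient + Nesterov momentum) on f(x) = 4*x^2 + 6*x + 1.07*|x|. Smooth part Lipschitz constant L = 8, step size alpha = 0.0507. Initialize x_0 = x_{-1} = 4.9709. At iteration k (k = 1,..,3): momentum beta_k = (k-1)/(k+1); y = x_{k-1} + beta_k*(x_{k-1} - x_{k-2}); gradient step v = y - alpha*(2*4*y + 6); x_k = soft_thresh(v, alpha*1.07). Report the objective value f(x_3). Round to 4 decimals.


FISTA on f(x) = 4*x^2 + 6*x + 1.07*|x|
L = 8, alpha = 0.0507
Iteration 1: beta = 0.0, y = 4.9709 + 0.0*(4.9709 - 4.9709) = 4.9709
  grad(y) = 45.7672, v = y - alpha*grad = 2.6505
  prox(v) = soft_thresh(2.6505, 0.0542) = 2.5963
Iteration 2: beta = 0.3333, y = 2.5963 + 0.3333*(2.5963 - 4.9709) = 1.8047
  grad(y) = 20.4376, v = y - alpha*grad = 0.7685
  prox(v) = soft_thresh(0.7685, 0.0542) = 0.7143
Iteration 3: beta = 0.5, y = 0.7143 + 0.5*(0.7143 - 2.5963) = -0.2267
  grad(y) = 4.1862, v = y - alpha*grad = -0.439
  prox(v) = soft_thresh(-0.439, 0.0542) = -0.3847
f(x_3) = 4*(-0.3847)^2 + 6*(-0.3847) + 1.07*|-0.3847| = -1.3046


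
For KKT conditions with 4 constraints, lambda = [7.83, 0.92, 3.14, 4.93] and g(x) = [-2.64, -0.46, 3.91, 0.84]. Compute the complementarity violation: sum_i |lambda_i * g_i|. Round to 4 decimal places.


KKT complementary slackness check:
lambda_1 * g_1 = 7.83 * -2.64 = -20.6712
lambda_2 * g_2 = 0.92 * -0.46 = -0.4232
lambda_3 * g_3 = 3.14 * 3.91 = 12.2774
lambda_4 * g_4 = 4.93 * 0.84 = 4.1412
Total violation = 20.6712 + 0.4232 + 12.2774 + 4.1412 = 37.513


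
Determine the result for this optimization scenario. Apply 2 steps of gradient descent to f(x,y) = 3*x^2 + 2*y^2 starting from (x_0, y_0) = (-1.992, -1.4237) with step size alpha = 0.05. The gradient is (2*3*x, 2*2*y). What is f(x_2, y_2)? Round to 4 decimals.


Gradient descent on f(x,y) = 3*x^2 + 2*y^2.
Starting point: (-1.992, -1.4237), alpha = 0.05
Step 1: grad_x = 2*3*-1.992 = -11.952, grad_y = 2*2*-1.4237 = -5.6948
  x_1 = -1.992 - 0.05*-11.952 = -1.3944
  y_1 = -1.4237 - 0.05*-5.6948 = -1.139
Step 2: grad_x = 2*3*-1.3944 = -8.3664, grad_y = 2*2*-1.139 = -4.5558
  x_2 = -1.3944 - 0.05*-8.3664 = -0.9761
  y_2 = -1.139 - 0.05*-4.5558 = -0.9112
f(-0.9761, -0.9112) = 3*(-0.9761)^2 + 2*(-0.9112)^2 = 4.5187


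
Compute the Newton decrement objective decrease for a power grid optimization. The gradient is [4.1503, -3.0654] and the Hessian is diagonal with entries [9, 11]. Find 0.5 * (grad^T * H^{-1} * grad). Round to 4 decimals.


Step 1: H is diagonal, so H^(-1) * g = [0.4611, -0.2787].
Step 2: g^T H^(-1) g = sum_i g_i^2 / H_ii
  = (4.1503)^2/9 + (-3.0654)^2/11
  = 1.9139 + 0.8542 = 2.7681
Step 3: Objective decrease = 0.5 * g^T H^(-1) g = 1.3841


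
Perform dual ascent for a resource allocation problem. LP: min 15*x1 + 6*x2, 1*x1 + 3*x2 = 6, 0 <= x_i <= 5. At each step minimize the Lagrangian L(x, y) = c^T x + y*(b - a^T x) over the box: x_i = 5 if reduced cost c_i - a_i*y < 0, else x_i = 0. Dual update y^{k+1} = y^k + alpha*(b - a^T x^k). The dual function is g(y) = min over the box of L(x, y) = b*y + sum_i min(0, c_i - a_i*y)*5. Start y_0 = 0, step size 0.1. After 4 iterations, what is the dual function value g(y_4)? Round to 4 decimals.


Dual ascent for LP: min 15*x1 + 6*x2, 1*x1 + 3*x2 = 6, 0 <= x_i <= 5
Step 1: y^k = 0.0, reduced costs: (15.0, 6.0)
  x^k = (0.0, 0.0), subgradient = b - a^T x = 6.0
  y^{k+1} = 0.0 + 0.1*6.0 = 0.6
Step 2: y^k = 0.6, reduced costs: (14.4, 4.2)
  x^k = (0.0, 0.0), subgradient = b - a^T x = 6.0
  y^{k+1} = 0.6 + 0.1*6.0 = 1.2
Step 3: y^k = 1.2, reduced costs: (13.8, 2.4)
  x^k = (0.0, 0.0), subgradient = b - a^T x = 6.0
  y^{k+1} = 1.2 + 0.1*6.0 = 1.8
Step 4: y^k = 1.8, reduced costs: (13.2, 0.6)
  x^k = (0.0, 0.0), subgradient = b - a^T x = 6.0
  y^{k+1} = 1.8 + 0.1*6.0 = 2.4
Dual objective at y_4 = 2.4: reduced costs (12.6, -1.2), box minimizer x = (0.0, 5.0)
g(y_4) = b*y + (c1 - a1*y)*x1 + (c2 - a2*y)*x2 = 6*2.4 + 12.6*0.0 + (-1.2)*5.0 = 14.4 + 0.0 - 6.0 = 8.4


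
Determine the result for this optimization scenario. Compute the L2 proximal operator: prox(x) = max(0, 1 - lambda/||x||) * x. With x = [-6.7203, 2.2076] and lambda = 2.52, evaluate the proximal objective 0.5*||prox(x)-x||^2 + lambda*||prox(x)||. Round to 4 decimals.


Step 1: Compute ||x||.
||x|| = 7.0736
Step 2: Compute scaling factor.
scale = max(0, 1 - 2.52/7.0736) = 0.6437
Step 3: prox(x) = [-4.3262, 1.4211]
||prox(x)|| = 4.5536
Step 4: Proximal objective.
0.5*||prox-x||^2 = 3.1752
lambda*||prox|| = 11.4751
Total = 14.6503


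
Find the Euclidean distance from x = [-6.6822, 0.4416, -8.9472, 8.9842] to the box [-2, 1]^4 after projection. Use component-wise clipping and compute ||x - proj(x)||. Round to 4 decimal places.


Project each component onto [-2, 1].
clip(-6.6822) = -2.0, clip(0.4416) = 0.4416, clip(-8.9472) = -2.0, clip(8.9842) = 1.0
Projection = [-2.0, 0.4416, -2.0, 1.0]
Squared diffs: [21.923, 0.0, 48.2636, 63.7474]
Distance = sqrt(133.934) = 11.573


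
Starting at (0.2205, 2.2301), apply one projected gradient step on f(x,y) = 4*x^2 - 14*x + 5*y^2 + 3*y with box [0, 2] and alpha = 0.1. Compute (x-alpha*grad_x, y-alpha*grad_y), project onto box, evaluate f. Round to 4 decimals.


Step 1: Compute gradient at (0.2205, 2.2301).
grad_x = 2*4*0.2205 - 14 = -12.236
grad_y = 2*5*2.2301 + 3 = 25.301
Step 2: Gradient step.
x_raw = 0.2205 - 0.1*-12.236 = 1.4441
y_raw = 2.2301 - 0.1*25.301 = -0.3
Step 3: Project onto [0, 2].
x_proj = clip(1.4441) = 1.4441
y_proj = clip(-0.3) = 0.0
Step 4: Evaluate f.
f(1.4441, 0.0) = -11.8757


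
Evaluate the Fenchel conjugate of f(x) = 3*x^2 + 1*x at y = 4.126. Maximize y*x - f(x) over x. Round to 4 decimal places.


f*(y) = sup_x {y*x - a*x^2 - b*x} = sup_x {(y-b)*x - a*x^2}
FOC: (y - b) - 2a*x = 0 => x* = (y - b)/(2a)
x* = (4.126 - 1)/(2*3) = 0.521
f*(4.126) = (y-b)^2/(4a) = (4.126 - 1)^2/(4*3)
= 9.7719/12 = 0.8143


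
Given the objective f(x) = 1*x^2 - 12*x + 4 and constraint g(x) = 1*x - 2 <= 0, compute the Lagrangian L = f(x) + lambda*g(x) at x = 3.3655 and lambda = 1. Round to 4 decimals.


Step 1: Evaluate f(x).
f(3.3655) = 1*3.3655^2 - 12*3.3655 + 4 = -25.0594
Step 2: Evaluate g(x).
g(3.3655) = 1*3.3655 - 2 = 1.3655
Step 3: Compute Lagrangian.
L = -25.0594 + 1*1.3655 = -23.6939


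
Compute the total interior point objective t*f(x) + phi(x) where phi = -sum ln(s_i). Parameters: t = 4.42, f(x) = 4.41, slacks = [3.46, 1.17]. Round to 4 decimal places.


Step 1: Compute log-barrier.
ln values: [1.2413, 0.157]
phi = -(1.2413 + 0.157) = -1.3983
Step 2: Compute augmented objective.
t*f(x) = 4.42*4.41 = 19.4922
Total = 19.4922 - 1.3983 = 18.0939


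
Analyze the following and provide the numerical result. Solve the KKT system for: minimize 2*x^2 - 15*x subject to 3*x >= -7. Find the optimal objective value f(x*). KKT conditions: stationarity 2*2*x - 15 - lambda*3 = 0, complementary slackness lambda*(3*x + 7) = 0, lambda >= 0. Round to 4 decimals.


Step 1: Try lambda = 0 (constraint inactive).
Stationarity: 2*2*x - 15 = 0
x* = 15/(2*2) = 3.75
Check constraint: 3*3.75 = 11.25 >= -7 -- satisfied.
Step 2: Compute optimal value.
f(x*) = 2*3.75^2 - 15*3.75 = -28.125


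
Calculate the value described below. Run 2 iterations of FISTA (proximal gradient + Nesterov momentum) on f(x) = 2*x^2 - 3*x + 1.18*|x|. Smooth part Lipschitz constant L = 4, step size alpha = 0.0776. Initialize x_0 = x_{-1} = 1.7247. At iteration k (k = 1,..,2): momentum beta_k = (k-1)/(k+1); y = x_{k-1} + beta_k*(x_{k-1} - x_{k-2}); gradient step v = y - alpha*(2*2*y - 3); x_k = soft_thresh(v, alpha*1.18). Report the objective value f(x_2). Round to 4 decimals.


FISTA on f(x) = 2*x^2 - 3*x + 1.18*|x|
L = 4, alpha = 0.0776
Iteration 1: beta = 0.0, y = 1.7247 + 0.0*(1.7247 - 1.7247) = 1.7247
  grad(y) = 3.8988, v = y - alpha*grad = 1.4222
  prox(v) = soft_thresh(1.4222, 0.0916) = 1.3306
Iteration 2: beta = 0.3333, y = 1.3306 + 0.3333*(1.3306 - 1.7247) = 1.1992
  grad(y) = 1.7969, v = y - alpha*grad = 1.0598
  prox(v) = soft_thresh(1.0598, 0.0916) = 0.9682
f(x_2) = 2*0.9682^2 - 3*0.9682 + 1.18*|0.9682| = 0.1127


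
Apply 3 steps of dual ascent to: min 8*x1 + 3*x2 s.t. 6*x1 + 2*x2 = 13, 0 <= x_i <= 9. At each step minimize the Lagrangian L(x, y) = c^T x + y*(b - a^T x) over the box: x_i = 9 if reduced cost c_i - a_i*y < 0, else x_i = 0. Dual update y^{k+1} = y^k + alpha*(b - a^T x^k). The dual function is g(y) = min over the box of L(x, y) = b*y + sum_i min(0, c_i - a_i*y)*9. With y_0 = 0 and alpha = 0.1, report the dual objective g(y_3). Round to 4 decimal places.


Dual ascent for LP: min 8*x1 + 3*x2, 6*x1 + 2*x2 = 13, 0 <= x_i <= 9
Step 1: y^k = 0.0, reduced costs: (8.0, 3.0)
  x^k = (0.0, 0.0), subgradient = b - a^T x = 13.0
  y^{k+1} = 0.0 + 0.1*13.0 = 1.3
Step 2: y^k = 1.3, reduced costs: (0.2, 0.4)
  x^k = (0.0, 0.0), subgradient = b - a^T x = 13.0
  y^{k+1} = 1.3 + 0.1*13.0 = 2.6
Step 3: y^k = 2.6, reduced costs: (-7.6, -2.2)
  x^k = (9.0, 9.0), subgradient = b - a^T x = -59.0
  y^{k+1} = 2.6 + 0.1*-59.0 = -3.3
Dual objective at y_3 = -3.3: reduced costs (27.8, 9.6), box minimizer x = (0.0, 0.0)
g(y_3) = b*y + (c1 - a1*y)*x1 + (c2 - a2*y)*x2 = 13*(-3.3) + 27.8*0.0 + 9.6*0.0 = -42.9 + 0.0 + 0.0 = -42.9


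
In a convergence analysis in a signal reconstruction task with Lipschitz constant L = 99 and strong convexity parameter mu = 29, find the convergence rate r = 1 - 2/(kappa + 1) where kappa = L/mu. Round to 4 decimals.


Step 1: Compute the condition number.
kappa = L/mu = 99/29 = 3.4138
Step 2: Compute the convergence rate.
r = 1 - 2/(kappa + 1) = 1 - 2*mu/(L + mu) = (L - mu)/(L + mu) = 70/128 = 0.5469


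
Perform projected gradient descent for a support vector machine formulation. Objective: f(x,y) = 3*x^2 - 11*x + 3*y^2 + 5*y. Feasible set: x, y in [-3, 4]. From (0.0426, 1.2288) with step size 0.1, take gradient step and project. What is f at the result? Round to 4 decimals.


Step 1: Compute gradient at (0.0426, 1.2288).
grad_x = 2*3*0.0426 - 11 = -10.7444
grad_y = 2*3*1.2288 + 5 = 12.3728
Step 2: Gradient step.
x_raw = 0.0426 - 0.1*-10.7444 = 1.117
y_raw = 1.2288 - 0.1*12.3728 = -0.0085
Step 3: Project onto [-3, 4].
x_proj = clip(1.117) = 1.117
y_proj = clip(-0.0085) = -0.0085
Step 4: Evaluate f.
f(1.117, -0.0085) = -8.5863


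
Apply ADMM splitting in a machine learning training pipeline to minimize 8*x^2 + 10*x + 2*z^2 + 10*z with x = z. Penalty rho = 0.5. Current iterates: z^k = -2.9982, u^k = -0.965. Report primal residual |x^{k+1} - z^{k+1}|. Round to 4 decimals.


ADMM iteration with rho = 0.5, z^k = -2.9982, u^k = -0.965
Step 1: x-update.
Minimize 8*x^2 + 10*x + (0.5/2)*(x + 2.9982 - 0.965)^2
FOC: (2*8 + 0.5)*x = -10 + 0.5*(-2.9982 + 0.965)
x^{k+1} = -0.6677
Step 2: z-update.
Minimize 2*z^2 + 10*z + (0.5/2)*(-0.6677 - z - 0.965)^2
FOC: (2*2 + 0.5)*z = -10 + 0.5*(-0.6677 - 0.965)
z^{k+1} = -2.4036
Step 3: u-update.
u^{k+1} = -0.965 - 0.6677 + 2.4036 = 0.771
Step 4: Primal residual = |-0.6677 + 2.4036| = 1.736


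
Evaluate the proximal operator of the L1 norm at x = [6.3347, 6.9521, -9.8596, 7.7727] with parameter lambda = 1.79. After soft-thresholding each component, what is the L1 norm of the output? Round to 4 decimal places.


Soft-thresholding with lambda = 1.79:
prox(6.3347) = sign(6.3347)*max(|6.3347| - 1.79, 0) = 4.5447
prox(6.9521) = sign(6.9521)*max(|6.9521| - 1.79, 0) = 5.1621
prox(-9.8596) = sign(-9.8596)*max(|-9.8596| - 1.79, 0) = -8.0696
prox(7.7727) = sign(7.7727)*max(|7.7727| - 1.79, 0) = 5.9827
prox(x) = [4.5447, 5.1621, -8.0696, 5.9827]
||prox(x)||_1 = 4.5447 + 5.1621 + 8.0696 + 5.9827 = 23.7591


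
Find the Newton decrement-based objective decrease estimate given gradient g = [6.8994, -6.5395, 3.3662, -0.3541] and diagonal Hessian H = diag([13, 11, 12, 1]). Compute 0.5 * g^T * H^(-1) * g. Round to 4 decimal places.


Step 1: H is diagonal, so H^(-1) * g = [0.5307, -0.5945, 0.2805, -0.3541].
Step 2: g^T H^(-1) g = sum_i g_i^2 / H_ii
  = (6.8994)^2/13 + (-6.5395)^2/11 + (3.3662)^2/12 + (-0.3541)^2/1
  = 3.6617 + 3.8877 + 0.9443 + 0.1254 = 8.6191
Step 3: Objective decrease = 0.5 * g^T H^(-1) g = 4.3095


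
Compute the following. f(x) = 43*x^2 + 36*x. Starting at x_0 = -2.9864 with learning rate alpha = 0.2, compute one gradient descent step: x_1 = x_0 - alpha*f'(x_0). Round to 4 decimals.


We compute the gradient at x_0 and apply the update.
f'(x) = 86*x + 36
f'(-2.9864) = 86*-2.9864 + 36 = -220.8304
x_1 = -2.9864 - 0.2*-220.8304 = 41.1797


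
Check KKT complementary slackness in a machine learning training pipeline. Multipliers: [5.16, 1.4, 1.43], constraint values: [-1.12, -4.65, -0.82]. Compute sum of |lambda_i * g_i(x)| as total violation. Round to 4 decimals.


KKT complementary slackness check:
lambda_1 * g_1 = 5.16 * -1.12 = -5.7792
lambda_2 * g_2 = 1.4 * -4.65 = -6.51
lambda_3 * g_3 = 1.43 * -0.82 = -1.1726
Total violation = 5.7792 + 6.51 + 1.1726 = 13.4618


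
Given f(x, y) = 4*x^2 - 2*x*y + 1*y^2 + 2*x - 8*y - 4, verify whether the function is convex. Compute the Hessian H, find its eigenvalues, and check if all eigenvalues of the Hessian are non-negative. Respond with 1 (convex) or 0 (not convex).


The Hessian of f(x,y) = 4*x^2 - 2*x*y + 1*y^2 + 2*x - 8*y - 4 is:
H = [[8, -2], [-2, 2]]
Trace = 8 + 2 = 10
Determinant = 8*2 - (-2)^2 = 12
Discriminant = (10)^2 - 4*12 = 52.0
Eigenvalues: lambda_1 = 1.3944, lambda_2 = 8.6056
The function is convex.

1


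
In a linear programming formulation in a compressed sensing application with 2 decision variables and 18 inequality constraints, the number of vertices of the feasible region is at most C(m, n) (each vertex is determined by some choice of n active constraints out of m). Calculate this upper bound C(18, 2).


Each vertex corresponds to some choice of n active constraints out of m, so the number of vertices is at most C(m, n) = m! / (n!(m-n)!).
m = 18, n = 2
Numerator: 18 * 17
Denominator: 2! = 2
C(18, 2) = 153


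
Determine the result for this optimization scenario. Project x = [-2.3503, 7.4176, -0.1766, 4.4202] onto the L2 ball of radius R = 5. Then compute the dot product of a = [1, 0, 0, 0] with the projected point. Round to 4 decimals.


Step 1: Compute ||x|| (intermediates to 6 decimals).
||x|| = sqrt((-2.3503)^2 + 7.4176^2 + (-0.1766)^2 + 4.4202^2) = 8.950646
Step 2: Project.
Since ||x|| > R, scale = R/||x|| = 5/8.950646 = 0.558619, proj(x) = scale * x
proj(x) = [-1.312922, 4.143612, -0.098652, 2.469208]
Step 3: Dot product.
a^T * proj(x) = 1*(-1.312922) + 0*4.143612 + 0*(-0.098652) + 0*2.469208 = -1.3129


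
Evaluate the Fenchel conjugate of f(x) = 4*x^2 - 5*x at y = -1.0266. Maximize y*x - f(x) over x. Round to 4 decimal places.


f*(y) = sup_x {y*x - a*x^2 - b*x} = sup_x {(y-b)*x - a*x^2}
FOC: (y - b) - 2a*x = 0 => x* = (y - b)/(2a)
x* = (-1.0266 + 5)/(2*4) = 0.4967
f*(-1.0266) = (y-b)^2/(4a) = (-1.0266 + 5)^2/(4*4)
= 15.7879/16 = 0.9867


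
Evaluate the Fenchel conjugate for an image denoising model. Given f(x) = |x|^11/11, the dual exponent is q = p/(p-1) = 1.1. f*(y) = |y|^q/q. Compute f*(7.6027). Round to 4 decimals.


The conjugate exponent q satisfies 1/p + 1/q = 1.
p = 11, so q = 11/(11 - 1) = 1.1
|y|^q = 7.6027^1.1 = 9.3125
f*(7.6027) = 9.3125 / 1.1 = 8.4659


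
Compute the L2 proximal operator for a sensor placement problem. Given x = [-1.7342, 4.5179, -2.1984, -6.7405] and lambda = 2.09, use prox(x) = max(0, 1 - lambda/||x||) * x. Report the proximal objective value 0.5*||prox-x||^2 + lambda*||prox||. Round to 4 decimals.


Step 1: Compute ||x||.
||x|| = 8.5841
Step 2: Compute scaling factor.
scale = max(0, 1 - 2.09/8.5841) = 0.7565
Step 3: prox(x) = [-1.312, 3.4179, -1.6631, -5.0994]
||prox(x)|| = 6.4941
Step 4: Proximal objective.
0.5*||prox-x||^2 = 2.1841
lambda*||prox|| = 13.5727
Total = 15.7566


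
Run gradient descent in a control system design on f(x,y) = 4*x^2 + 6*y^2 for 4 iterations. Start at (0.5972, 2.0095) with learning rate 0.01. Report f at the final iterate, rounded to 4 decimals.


Gradient descent on f(x,y) = 4*x^2 + 6*y^2.
Starting point: (0.5972, 2.0095), alpha = 0.01
Step 1: grad_x = 2*4*0.5972 = 4.7776, grad_y = 2*6*2.0095 = 24.114
  x_1 = 0.5972 - 0.01*4.7776 = 0.5494
  y_1 = 2.0095 - 0.01*24.114 = 1.7684
Step 2: grad_x = 2*4*0.5494 = 4.3954, grad_y = 2*6*1.7684 = 21.2203
  x_2 = 0.5494 - 0.01*4.3954 = 0.5055
  y_2 = 1.7684 - 0.01*21.2203 = 1.5562
Step 3: grad_x = 2*4*0.5055 = 4.0438, grad_y = 2*6*1.5562 = 18.6739
  x_3 = 0.5055 - 0.01*4.0438 = 0.465
  y_3 = 1.5562 - 0.01*18.6739 = 1.3694
Step 4: grad_x = 2*4*0.465 = 3.7203, grad_y = 2*6*1.3694 = 16.433
  x_4 = 0.465 - 0.01*3.7203 = 0.4278
  y_4 = 1.3694 - 0.01*16.433 = 1.2051
f(0.4278, 1.2051) = 4*0.4278^2 + 6*1.2051^2 = 9.4456


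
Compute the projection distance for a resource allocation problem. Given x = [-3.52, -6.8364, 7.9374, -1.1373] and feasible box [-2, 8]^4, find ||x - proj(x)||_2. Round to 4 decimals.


Project each component onto [-2, 8].
clip(-3.52) = -2.0, clip(-6.8364) = -2.0, clip(7.9374) = 7.9374, clip(-1.1373) = -1.1373
Projection = [-2.0, -2.0, 7.9374, -1.1373]
Squared diffs: [2.3104, 23.3908, 0.0, 0.0]
Distance = sqrt(25.7012) = 5.0696


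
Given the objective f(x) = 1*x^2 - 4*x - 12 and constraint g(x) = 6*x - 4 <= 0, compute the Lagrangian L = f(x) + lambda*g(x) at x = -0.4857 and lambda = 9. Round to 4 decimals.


Step 1: Evaluate f(x).
f(-0.4857) = 1*(-0.4857)^2 - 4*(-0.4857) - 12 = -9.8213
Step 2: Evaluate g(x).
g(-0.4857) = 6*-0.4857 - 4 = -6.9142
Step 3: Compute Lagrangian.
L = -9.8213 + 9*-6.9142 = -72.0491


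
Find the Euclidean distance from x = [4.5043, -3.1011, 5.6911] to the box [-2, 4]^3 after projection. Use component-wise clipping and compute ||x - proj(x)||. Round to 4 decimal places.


Project each component onto [-2, 4].
clip(4.5043) = 4.0, clip(-3.1011) = -2.0, clip(5.6911) = 4.0
Projection = [4.0, -2.0, 4.0]
Squared diffs: [0.2543, 1.2124, 2.8598]
Distance = sqrt(4.3265) = 2.08


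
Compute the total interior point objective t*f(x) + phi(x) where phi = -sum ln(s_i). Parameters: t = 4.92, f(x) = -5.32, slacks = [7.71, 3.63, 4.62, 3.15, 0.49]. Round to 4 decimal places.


Step 1: Compute log-barrier.
ln values: [2.0425, 1.2892, 1.5304, 1.1474, -0.7133]
phi = -(2.0425 + 1.2892 + 1.5304 + 1.1474 - 0.7133) = -5.2962
Step 2: Compute augmented objective.
t*f(x) = 4.92*-5.32 = -26.1744
Total = -26.1744 - 5.2962 = -31.4706


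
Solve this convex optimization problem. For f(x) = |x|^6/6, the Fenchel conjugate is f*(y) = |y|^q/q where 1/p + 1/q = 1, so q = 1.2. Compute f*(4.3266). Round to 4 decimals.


The conjugate exponent q satisfies 1/p + 1/q = 1.
p = 6, so q = 6/(6 - 1) = 1.2
|y|^q = 4.3266^1.2 = 5.7993
f*(4.3266) = 5.7993 / 1.2 = 4.8328


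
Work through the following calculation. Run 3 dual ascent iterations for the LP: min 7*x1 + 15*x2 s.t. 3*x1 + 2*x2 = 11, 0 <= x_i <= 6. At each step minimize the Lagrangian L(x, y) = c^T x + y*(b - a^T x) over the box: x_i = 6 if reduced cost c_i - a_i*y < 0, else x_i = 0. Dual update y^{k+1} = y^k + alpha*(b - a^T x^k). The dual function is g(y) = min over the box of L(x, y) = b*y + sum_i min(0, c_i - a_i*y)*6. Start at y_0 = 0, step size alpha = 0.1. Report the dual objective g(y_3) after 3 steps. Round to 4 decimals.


Dual ascent for LP: min 7*x1 + 15*x2, 3*x1 + 2*x2 = 11, 0 <= x_i <= 6
Step 1: y^k = 0.0, reduced costs: (7.0, 15.0)
  x^k = (0.0, 0.0), subgradient = b - a^T x = 11.0
  y^{k+1} = 0.0 + 0.1*11.0 = 1.1
Step 2: y^k = 1.1, reduced costs: (3.7, 12.8)
  x^k = (0.0, 0.0), subgradient = b - a^T x = 11.0
  y^{k+1} = 1.1 + 0.1*11.0 = 2.2
Step 3: y^k = 2.2, reduced costs: (0.4, 10.6)
  x^k = (0.0, 0.0), subgradient = b - a^T x = 11.0
  y^{k+1} = 2.2 + 0.1*11.0 = 3.3
Dual objective at y_3 = 3.3: reduced costs (-2.9, 8.4), box minimizer x = (6.0, 0.0)
g(y_3) = b*y + (c1 - a1*y)*x1 + (c2 - a2*y)*x2 = 11*3.3 + (-2.9)*6.0 + 8.4*0.0 = 36.3 - 17.4 + 0.0 = 18.9


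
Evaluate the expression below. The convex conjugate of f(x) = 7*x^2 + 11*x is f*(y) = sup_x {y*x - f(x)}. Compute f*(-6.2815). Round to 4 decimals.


f*(y) = sup_x {y*x - a*x^2 - b*x} = sup_x {(y-b)*x - a*x^2}
FOC: (y - b) - 2a*x = 0 => x* = (y - b)/(2a)
x* = (-6.2815 - 11)/(2*7) = -1.2344
f*(-6.2815) = (y-b)^2/(4a) = (-6.2815 - 11)^2/(4*7)
= 298.6502/28 = 10.6661


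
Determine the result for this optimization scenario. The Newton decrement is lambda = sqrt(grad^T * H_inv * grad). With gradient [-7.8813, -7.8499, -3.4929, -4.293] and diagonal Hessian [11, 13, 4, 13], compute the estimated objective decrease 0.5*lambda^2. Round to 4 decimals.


Step 1: H is diagonal, so H^(-1) * g = [-0.7165, -0.6038, -0.8732, -0.3302].
Step 2: g^T H^(-1) g = sum_i g_i^2 / H_ii
  = (-7.8813)^2/11 + (-7.8499)^2/13 + (-3.4929)^2/4 + (-4.293)^2/13
  = 5.6468 + 4.7401 + 3.0501 + 1.4177 = 14.8546
Step 3: Objective decrease = 0.5 * g^T H^(-1) g = 7.4273
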